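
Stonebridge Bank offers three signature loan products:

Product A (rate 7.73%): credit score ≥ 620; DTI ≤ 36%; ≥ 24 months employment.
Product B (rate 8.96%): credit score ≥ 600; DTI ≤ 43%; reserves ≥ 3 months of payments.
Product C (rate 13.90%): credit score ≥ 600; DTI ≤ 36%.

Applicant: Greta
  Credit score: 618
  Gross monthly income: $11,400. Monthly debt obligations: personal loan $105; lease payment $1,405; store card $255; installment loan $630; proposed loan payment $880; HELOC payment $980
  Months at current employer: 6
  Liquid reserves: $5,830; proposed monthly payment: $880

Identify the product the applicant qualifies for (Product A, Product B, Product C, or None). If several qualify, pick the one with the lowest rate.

Product B

Total debts = (105 + 1,405 + 255 + 630 + 880 + 980) = 4,255; DTI = 4,255/11,400 = 37.3%.
Reserves = 5,830/880 = 6.6 months.
Product A: score 618 < 620; DTI 37.3% > 36%; employment 6 < 24 mo → does not qualify.
Product B: score 618 ≥ 600; DTI 37.3% ≤ 43%; reserves 6.6 ≥ 3 mo → qualifies.
Product C: score 618 ≥ 600; DTI 37.3% > 36% → does not qualify.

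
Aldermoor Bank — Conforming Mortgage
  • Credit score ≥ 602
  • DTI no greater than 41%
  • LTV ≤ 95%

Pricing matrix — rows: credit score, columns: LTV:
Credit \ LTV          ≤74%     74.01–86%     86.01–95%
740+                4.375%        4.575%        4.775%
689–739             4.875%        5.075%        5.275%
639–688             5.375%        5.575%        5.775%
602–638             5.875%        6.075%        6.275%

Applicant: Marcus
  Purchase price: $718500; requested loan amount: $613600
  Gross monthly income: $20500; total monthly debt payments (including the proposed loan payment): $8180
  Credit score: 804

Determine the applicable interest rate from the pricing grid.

Credit score 804 ≥ 602; Debt-to-income = 8,180/20,500 = 39.9% — meets 41% limit
Loan-to-value = 613,600/718,500 = 85.4% — pass (95% max)
Credit 804 → row 740+; LTV 85.4% → column 74.01–86%. Grid cell → 4.575%.

4.575%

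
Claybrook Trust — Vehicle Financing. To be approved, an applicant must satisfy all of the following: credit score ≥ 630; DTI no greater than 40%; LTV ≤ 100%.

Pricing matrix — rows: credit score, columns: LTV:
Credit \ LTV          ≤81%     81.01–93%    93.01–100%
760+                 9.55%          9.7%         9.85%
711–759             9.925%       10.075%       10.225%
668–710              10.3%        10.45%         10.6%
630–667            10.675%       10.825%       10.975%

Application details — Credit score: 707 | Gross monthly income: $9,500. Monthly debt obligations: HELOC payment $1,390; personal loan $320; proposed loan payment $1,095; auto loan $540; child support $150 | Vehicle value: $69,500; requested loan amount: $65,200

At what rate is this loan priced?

10.6%

Credit score 707 ≥ 630; Total monthly debts = (1,390 + 320 + 1,095 + 540 + 150) = 3,495. DTI = 3,495/9,500 = 36.8% ≤ 40%
Loan-to-value = 65,200/69,500 = 93.8% — pass (100% max)
Score 707 is in the 668–710 band; LTV 93.8% is in the 93.01–100% band → 10.6%.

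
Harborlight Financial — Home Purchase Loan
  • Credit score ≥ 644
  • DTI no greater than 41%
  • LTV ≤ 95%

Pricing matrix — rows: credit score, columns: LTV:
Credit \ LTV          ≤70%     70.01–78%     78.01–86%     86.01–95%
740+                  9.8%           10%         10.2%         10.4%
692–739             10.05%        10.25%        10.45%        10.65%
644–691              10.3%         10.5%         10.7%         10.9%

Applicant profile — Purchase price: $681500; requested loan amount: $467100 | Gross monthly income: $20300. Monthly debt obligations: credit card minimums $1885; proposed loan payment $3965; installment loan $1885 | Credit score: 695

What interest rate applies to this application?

10.05%

Credit score 695 ≥ 644; Total monthly debts = (1,885 + 3,965 + 1,885) = 7,735. Debt-to-income = 7,735/20,300 = 38.1% — meets 41% limit
LTV = 467,100/681,500 = 68.5% ≤ 95%
Score 695 is in the 692–739 band; LTV 68.5% is in the ≤70% band → 10.05%.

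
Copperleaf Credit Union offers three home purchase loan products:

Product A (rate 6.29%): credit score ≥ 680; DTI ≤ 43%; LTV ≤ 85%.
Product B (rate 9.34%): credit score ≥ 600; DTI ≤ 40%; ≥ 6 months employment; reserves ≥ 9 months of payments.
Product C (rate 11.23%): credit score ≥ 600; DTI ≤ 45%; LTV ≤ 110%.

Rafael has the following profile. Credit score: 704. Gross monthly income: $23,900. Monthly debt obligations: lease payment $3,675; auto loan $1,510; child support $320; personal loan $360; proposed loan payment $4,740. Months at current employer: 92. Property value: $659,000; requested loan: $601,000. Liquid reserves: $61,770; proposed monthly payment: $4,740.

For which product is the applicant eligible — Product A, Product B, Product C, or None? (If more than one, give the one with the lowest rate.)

Product C

Total debts = (3,675 + 1,510 + 320 + 360 + 4,740) = 10,605; DTI = 10,605/23,900 = 44.4%.
LTV = 601,000/659,000 = 91.2%.
Reserves = 61,770/4,740 = 13.0 months.
Product A: score 704 ≥ 680; DTI 44.4% > 43%; LTV 91.2% > 85% → does not qualify.
Product B: score 704 ≥ 600; DTI 44.4% > 40%; employment 92 ≥ 6 mo; reserves 13.0 ≥ 9 mo → does not qualify.
Product C: score 704 ≥ 600; DTI 44.4% ≤ 45%; LTV 91.2% ≤ 110% → qualifies.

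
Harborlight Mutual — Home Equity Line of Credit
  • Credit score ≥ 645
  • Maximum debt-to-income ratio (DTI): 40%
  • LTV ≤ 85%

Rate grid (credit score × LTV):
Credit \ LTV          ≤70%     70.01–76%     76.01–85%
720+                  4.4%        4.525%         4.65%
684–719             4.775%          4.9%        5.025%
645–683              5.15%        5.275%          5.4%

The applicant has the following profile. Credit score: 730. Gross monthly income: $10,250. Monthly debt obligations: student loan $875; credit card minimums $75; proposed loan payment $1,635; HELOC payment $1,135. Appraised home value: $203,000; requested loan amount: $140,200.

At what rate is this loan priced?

Credit score 730 ≥ 645; Total monthly debts = (875 + 75 + 1,635 + 1,135) = 3,720. DTI: 3,720 ÷ 10,250 = 36.3%, within the 40% cap
LTV: 140,200 ÷ 203,000 = 69.1%, within 85% cap
Row: 730 falls in 720+. Column: 69.1% falls in ≤70%. Rate = 4.4%.

4.4%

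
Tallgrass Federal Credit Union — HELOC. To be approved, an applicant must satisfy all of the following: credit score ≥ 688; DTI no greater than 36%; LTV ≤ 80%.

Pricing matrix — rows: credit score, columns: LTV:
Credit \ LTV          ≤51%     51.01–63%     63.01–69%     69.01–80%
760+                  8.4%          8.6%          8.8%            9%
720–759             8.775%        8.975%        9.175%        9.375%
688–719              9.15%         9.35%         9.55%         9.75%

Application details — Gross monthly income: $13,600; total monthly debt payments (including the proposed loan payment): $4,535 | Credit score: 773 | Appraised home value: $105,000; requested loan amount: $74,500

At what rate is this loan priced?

Credit score 773 ≥ 688; Debt-to-income = 4,535/13,600 = 33.3% — meets 36% limit
LTV: 74,500 ÷ 105,000 = 71%, within 80% cap
Row: 773 falls in 760+. Column: 71% falls in 69.01–80%. Rate = 9%.

9%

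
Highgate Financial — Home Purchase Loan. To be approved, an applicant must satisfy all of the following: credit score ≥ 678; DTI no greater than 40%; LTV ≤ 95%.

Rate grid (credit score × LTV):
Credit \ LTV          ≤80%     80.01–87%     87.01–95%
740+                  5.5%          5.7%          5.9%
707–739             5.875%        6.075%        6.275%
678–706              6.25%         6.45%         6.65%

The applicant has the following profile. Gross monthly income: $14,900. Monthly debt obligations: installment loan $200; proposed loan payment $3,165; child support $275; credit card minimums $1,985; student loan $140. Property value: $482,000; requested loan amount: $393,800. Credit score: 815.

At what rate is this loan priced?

5.7%

Credit score 815 ≥ 678; Total monthly debts = (200 + 3,165 + 275 + 1,985 + 140) = 5,765. Debt-to-income = 5,765/14,900 = 38.7% — meets 40% limit
Loan-to-value = 393,800/482,000 = 81.7% — pass (95% max)
Score 815 is in the 740+ band; LTV 81.7% is in the 80.01–87% band → 5.7%.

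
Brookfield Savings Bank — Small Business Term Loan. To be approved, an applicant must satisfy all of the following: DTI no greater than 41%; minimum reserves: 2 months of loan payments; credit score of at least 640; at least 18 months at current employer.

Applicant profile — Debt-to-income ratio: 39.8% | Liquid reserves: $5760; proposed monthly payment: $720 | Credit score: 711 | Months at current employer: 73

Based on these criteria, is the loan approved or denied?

DTI 39.8% ≤ 41%
Reserves = 5,760/720 = 8.0 months ≥ 2
Credit score 711 ≥ 640 (meets)
Employment 73 ≥ 18 months
All criteria satisfied.

Approved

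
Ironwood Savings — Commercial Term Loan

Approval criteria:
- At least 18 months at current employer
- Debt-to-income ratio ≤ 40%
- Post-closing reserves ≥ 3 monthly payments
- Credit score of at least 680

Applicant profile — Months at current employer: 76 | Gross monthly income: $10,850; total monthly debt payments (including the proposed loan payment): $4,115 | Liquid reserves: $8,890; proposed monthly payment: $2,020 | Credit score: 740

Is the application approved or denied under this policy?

Employment 76 ≥ 18 months
DTI = 4,115/10,850 = 37.9% ≤ 40%
Liquid reserves cover 8,890/2,020 = 4.4 months — ≥ 3 required
Credit score 740 ≥ 680 (meets)
All criteria satisfied.

Approved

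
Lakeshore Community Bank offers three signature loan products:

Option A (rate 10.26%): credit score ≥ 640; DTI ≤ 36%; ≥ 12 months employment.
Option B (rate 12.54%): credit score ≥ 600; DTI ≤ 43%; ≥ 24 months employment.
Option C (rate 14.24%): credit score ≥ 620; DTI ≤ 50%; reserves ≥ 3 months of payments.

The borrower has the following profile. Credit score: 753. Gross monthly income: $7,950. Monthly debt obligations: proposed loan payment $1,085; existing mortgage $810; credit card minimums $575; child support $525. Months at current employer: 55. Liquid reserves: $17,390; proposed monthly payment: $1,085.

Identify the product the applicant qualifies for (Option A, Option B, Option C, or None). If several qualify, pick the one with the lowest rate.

Total debts = (1,085 + 810 + 575 + 525) = 2,995; DTI = 2,995/7,950 = 37.7%.
Reserves = 17,390/1,085 = 16.0 months.
Option A: score 753 ≥ 640; DTI 37.7% > 36%; employment 55 ≥ 12 mo → does not qualify.
Option B: score 753 ≥ 600; DTI 37.7% ≤ 43%; employment 55 ≥ 24 mo → qualifies.
Option C: score 753 ≥ 620; DTI 37.7% ≤ 50%; reserves 16.0 ≥ 3 mo → qualifies.
Qualifying: Option B, Option C. Lowest rate is 12.54% → Option B.

Option B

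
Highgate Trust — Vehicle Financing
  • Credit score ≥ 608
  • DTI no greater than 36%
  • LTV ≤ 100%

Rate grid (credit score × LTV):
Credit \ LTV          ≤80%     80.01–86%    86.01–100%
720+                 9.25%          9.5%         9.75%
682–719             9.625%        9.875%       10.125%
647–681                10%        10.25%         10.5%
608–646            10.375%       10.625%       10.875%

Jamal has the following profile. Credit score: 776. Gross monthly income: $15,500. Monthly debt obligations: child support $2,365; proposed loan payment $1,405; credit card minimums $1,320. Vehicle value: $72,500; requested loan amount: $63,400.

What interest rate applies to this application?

9.75%

Credit score 776 ≥ 608; Total monthly debts = (2,365 + 1,405 + 1,320) = 5,090. Debt-to-income = 5,090/15,500 = 32.8% — meets 36% limit
LTV: 63,400 ÷ 72,500 = 87.4%, within 100% cap
Credit 776 → row 720+; LTV 87.4% → column 86.01–100%. Grid cell → 9.75%.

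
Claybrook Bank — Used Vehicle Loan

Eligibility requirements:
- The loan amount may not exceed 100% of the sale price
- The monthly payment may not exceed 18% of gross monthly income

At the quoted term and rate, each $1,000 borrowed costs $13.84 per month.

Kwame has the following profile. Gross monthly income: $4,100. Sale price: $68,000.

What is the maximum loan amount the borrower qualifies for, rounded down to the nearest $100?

$53,300

Payment cap: 18% × $4,100 = $738/month.
At $13.84 per $1,000, that supports 738/13.84 × 1,000 ≈ $53,323 → $53,300.
LTV cap: 100% × $68,000 = $68,000 → $68,000.
Binding constraint: payment-to-income.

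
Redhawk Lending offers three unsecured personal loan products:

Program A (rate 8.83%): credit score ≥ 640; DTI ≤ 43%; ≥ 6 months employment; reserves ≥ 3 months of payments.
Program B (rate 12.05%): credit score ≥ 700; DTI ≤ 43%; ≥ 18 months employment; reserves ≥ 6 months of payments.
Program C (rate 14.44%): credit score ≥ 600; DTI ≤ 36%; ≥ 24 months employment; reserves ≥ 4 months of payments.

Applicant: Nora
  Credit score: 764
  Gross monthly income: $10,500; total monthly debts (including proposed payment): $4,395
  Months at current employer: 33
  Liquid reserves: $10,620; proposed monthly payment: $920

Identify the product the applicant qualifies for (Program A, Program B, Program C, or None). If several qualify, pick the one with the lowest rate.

DTI = 4,395/10,500 = 41.9%.
Reserves = 10,620/920 = 11.5 months.
Program A: score 764 ≥ 640; DTI 41.9% ≤ 43%; employment 33 ≥ 6 mo; reserves 11.5 ≥ 3 mo → qualifies.
Program B: score 764 ≥ 700; DTI 41.9% ≤ 43%; employment 33 ≥ 18 mo; reserves 11.5 ≥ 6 mo → qualifies.
Program C: score 764 ≥ 600; DTI 41.9% > 36%; employment 33 ≥ 24 mo; reserves 11.5 ≥ 4 mo → does not qualify.
Qualifying: Program A, Program B. Lowest rate is 8.83% → Program A.

Program A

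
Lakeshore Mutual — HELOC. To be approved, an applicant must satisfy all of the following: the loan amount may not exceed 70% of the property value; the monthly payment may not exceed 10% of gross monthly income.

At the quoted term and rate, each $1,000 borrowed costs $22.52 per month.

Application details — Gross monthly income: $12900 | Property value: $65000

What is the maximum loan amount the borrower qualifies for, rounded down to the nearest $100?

$45,500

Payment cap: 10% × $12,900 = $1,290/month.
At $22.52 per $1,000, that supports 1,290/22.52 × 1,000 ≈ $57,282 → $57,200.
LTV cap: 70% × $65,000 = $45,500 → $45,500.
Binding constraint: loan-to-value.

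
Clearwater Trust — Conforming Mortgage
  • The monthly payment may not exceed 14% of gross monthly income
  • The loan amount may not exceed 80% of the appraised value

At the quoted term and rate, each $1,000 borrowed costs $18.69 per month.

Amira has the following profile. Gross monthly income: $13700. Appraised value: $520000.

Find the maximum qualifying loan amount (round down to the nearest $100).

Payment cap: 14% × $13,700 = $1,918/month.
At $18.69 per $1,000, that supports 1,918/18.69 × 1,000 ≈ $102,621 → $102,600.
LTV cap: 80% × $520,000 = $416,000 → $416,000.
Binding constraint: payment-to-income.

$102,600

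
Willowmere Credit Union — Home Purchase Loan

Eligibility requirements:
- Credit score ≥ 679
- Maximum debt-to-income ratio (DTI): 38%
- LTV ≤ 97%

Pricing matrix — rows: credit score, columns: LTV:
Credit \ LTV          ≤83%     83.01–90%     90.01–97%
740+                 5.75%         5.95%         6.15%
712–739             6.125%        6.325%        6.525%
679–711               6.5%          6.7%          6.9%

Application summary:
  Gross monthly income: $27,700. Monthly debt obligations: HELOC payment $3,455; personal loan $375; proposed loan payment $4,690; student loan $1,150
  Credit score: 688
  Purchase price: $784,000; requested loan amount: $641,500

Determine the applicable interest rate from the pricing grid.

Credit score 688 ≥ 679; Total monthly debts = (3,455 + 375 + 4,690 + 1,150) = 9,670. DTI = 9,670/27,700 = 34.9% ≤ 38%
LTV: 641,500 ÷ 784,000 = 81.8%, within 97% cap
Row: 688 falls in 679–711. Column: 81.8% falls in ≤83%. Rate = 6.5%.

6.5%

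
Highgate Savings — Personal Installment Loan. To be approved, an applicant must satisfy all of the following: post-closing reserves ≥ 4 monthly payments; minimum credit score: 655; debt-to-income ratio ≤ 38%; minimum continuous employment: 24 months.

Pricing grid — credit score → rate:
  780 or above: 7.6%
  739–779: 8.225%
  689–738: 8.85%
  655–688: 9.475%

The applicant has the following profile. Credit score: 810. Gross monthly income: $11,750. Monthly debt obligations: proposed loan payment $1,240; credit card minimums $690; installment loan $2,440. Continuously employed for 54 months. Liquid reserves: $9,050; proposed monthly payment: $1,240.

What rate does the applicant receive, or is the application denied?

Approved at 7.6%

Credit score 810 ≥ 655 (meets minimum)
Employment 54 ≥ 24 months
Total monthly debts = (1,240 + 690 + 2,440) = 4,370. Debt-to-income = 4,370/11,750 = 37.2% — meets 38% limit
Reserves = 9,050/1,240 = 7.3 months ≥ 4
All requirements met. Score 810 falls in the 780 or above tier → 7.6%.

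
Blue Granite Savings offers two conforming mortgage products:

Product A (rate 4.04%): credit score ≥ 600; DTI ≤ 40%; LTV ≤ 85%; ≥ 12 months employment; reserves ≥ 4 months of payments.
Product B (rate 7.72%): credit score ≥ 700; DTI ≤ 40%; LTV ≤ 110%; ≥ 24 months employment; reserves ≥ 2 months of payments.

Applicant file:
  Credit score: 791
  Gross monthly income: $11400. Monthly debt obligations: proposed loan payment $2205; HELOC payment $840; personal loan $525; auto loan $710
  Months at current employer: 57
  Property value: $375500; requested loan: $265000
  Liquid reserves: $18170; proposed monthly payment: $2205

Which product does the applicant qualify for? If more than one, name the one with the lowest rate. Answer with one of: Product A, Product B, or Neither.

Total debts = (2,205 + 840 + 525 + 710) = 4,280; DTI = 4,280/11,400 = 37.5%.
LTV = 265,000/375,500 = 70.6%.
Reserves = 18,170/2,205 = 8.2 months.
Product A: score 791 ≥ 600; DTI 37.5% ≤ 40%; LTV 70.6% ≤ 85%; employment 57 ≥ 12 mo; reserves 8.2 ≥ 4 mo → qualifies.
Product B: score 791 ≥ 700; DTI 37.5% ≤ 40%; LTV 70.6% ≤ 110%; employment 57 ≥ 24 mo; reserves 8.2 ≥ 2 mo → qualifies.
Qualifying: Product A, Product B. Lowest rate is 4.04% → Product A.

Product A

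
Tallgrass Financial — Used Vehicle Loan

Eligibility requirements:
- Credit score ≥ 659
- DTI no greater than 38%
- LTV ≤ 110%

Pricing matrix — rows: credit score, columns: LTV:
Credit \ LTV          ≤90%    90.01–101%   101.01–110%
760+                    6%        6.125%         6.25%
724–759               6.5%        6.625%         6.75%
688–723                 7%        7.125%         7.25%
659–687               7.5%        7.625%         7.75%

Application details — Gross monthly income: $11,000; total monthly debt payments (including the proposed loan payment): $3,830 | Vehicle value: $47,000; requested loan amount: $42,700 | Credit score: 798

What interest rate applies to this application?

Credit score 798 ≥ 659; Debt-to-income = 3,830/11,000 = 34.8% — meets 38% limit
LTV: 42,700 ÷ 47,000 = 90.9%, within 110% cap
Row: 798 falls in 760+. Column: 90.9% falls in 90.01–101%. Rate = 6.125%.

6.125%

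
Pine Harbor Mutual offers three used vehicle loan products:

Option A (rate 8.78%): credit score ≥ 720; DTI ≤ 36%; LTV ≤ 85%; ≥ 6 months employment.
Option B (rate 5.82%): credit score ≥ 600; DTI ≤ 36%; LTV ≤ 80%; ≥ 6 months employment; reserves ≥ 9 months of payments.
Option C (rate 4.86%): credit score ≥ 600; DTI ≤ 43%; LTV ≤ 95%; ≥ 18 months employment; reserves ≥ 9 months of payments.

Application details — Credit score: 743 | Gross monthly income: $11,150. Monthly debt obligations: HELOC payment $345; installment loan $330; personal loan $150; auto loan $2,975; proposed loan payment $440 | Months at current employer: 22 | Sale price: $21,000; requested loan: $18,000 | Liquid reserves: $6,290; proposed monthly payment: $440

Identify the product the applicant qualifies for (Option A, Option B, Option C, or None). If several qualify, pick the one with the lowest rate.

Total debts = (345 + 330 + 150 + 2,975 + 440) = 4,240; DTI = 4,240/11,150 = 38%.
LTV = 18,000/21,000 = 85.7%.
Reserves = 6,290/440 = 14.3 months.
Option A: score 743 ≥ 720; DTI 38% > 36%; LTV 85.7% > 85%; employment 22 ≥ 6 mo → does not qualify.
Option B: score 743 ≥ 600; DTI 38% > 36%; LTV 85.7% > 80%; employment 22 ≥ 6 mo; reserves 14.3 ≥ 9 mo → does not qualify.
Option C: score 743 ≥ 600; DTI 38% ≤ 43%; LTV 85.7% ≤ 95%; employment 22 ≥ 18 mo; reserves 14.3 ≥ 9 mo → qualifies.

Option C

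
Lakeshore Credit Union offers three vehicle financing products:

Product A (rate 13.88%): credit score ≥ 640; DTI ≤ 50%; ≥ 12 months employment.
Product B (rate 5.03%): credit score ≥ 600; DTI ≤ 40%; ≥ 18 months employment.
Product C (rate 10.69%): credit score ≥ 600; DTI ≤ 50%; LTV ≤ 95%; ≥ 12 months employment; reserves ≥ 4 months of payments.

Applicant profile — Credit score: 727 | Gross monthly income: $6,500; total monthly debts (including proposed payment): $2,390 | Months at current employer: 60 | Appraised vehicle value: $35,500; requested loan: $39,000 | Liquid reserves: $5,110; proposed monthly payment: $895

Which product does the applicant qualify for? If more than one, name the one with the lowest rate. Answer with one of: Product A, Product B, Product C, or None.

DTI = 2,390/6,500 = 36.8%.
LTV = 39,000/35,500 = 109.9%.
Reserves = 5,110/895 = 5.7 months.
Product A: score 727 ≥ 640; DTI 36.8% ≤ 50%; employment 60 ≥ 12 mo → qualifies.
Product B: score 727 ≥ 600; DTI 36.8% ≤ 40%; employment 60 ≥ 18 mo → qualifies.
Product C: score 727 ≥ 600; DTI 36.8% ≤ 50%; LTV 109.9% > 95%; employment 60 ≥ 12 mo; reserves 5.7 ≥ 4 mo → does not qualify.
Qualifying: Product A, Product B. Lowest rate is 5.03% → Product B.

Product B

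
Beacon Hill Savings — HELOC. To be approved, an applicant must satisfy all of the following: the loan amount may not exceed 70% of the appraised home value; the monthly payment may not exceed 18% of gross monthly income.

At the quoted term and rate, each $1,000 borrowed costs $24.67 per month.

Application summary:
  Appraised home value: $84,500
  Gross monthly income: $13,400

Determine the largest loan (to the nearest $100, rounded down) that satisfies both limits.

Payment cap: 18% × $13,400 = $2,412/month.
At $24.67 per $1,000, that supports 2,412/24.67 × 1,000 ≈ $97,770 → $97,700.
LTV cap: 70% × $84,500 = $59,150 → $59,100.
Binding constraint: loan-to-value.

$59,100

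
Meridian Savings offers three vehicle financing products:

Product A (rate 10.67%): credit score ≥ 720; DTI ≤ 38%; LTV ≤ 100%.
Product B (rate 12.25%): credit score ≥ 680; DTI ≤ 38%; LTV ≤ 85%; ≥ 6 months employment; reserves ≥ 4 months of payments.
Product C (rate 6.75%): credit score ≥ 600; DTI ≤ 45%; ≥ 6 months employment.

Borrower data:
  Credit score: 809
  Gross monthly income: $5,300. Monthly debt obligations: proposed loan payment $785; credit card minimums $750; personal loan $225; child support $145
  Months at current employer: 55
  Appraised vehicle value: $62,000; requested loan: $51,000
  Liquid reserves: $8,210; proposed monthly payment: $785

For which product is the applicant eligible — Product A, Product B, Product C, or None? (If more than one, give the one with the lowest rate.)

Product C

Total debts = (785 + 750 + 225 + 145) = 1,905; DTI = 1,905/5,300 = 35.9%.
LTV = 51,000/62,000 = 82.3%.
Reserves = 8,210/785 = 10.5 months.
Product A: score 809 ≥ 720; DTI 35.9% ≤ 38%; LTV 82.3% ≤ 100% → qualifies.
Product B: score 809 ≥ 680; DTI 35.9% ≤ 38%; LTV 82.3% ≤ 85%; employment 55 ≥ 6 mo; reserves 10.5 ≥ 4 mo → qualifies.
Product C: score 809 ≥ 600; DTI 35.9% ≤ 45%; employment 55 ≥ 6 mo → qualifies.
Qualifying: Product A, Product B, Product C. Lowest rate is 6.75% → Product C.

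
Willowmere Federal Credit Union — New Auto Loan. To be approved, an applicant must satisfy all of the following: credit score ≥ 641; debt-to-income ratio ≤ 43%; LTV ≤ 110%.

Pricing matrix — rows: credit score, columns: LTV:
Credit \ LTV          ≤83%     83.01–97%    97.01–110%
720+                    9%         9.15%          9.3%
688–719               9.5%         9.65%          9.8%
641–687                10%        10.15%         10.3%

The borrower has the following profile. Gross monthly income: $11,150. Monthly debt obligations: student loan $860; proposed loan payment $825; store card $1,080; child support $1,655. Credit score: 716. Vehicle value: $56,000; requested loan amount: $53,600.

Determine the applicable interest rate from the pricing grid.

Credit score 716 ≥ 641; Total monthly debts = (860 + 825 + 1,080 + 1,655) = 4,420. Debt-to-income = 4,420/11,150 = 39.6% — meets 43% limit
Loan-to-value = 53,600/56,000 = 95.7% — pass (110% max)
Credit 716 → row 688–719; LTV 95.7% → column 83.01–97%. Grid cell → 9.65%.

9.65%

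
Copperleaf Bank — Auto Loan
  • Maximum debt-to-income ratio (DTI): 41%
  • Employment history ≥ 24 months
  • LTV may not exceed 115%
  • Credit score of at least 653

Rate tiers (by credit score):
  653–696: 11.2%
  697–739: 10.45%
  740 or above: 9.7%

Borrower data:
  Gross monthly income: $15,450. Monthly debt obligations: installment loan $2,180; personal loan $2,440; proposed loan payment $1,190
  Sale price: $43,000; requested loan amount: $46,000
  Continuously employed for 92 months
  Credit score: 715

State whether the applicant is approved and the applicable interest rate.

Approved at 10.45%

Credit score 715 ≥ 653 (meets minimum)
Total monthly debts = (2,180 + 2,440 + 1,190) = 5,810. DTI = 5,810/15,450 = 37.6% ≤ 41%
Loan-to-value = 46,000/43,000 = 107% — pass (115% max)
Employment 92 ≥ 24 months
All requirements met. Score 715 falls in the 697–739 tier → 10.45%.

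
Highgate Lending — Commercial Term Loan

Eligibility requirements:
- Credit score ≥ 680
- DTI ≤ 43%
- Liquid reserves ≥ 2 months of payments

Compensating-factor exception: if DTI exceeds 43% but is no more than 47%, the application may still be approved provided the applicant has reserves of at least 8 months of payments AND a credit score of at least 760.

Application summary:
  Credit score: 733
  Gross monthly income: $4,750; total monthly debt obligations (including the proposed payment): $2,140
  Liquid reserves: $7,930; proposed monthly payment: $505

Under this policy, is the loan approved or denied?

Denied

Credit score 733 ≥ 680 (meets base)
DTI = 2,140/4,750 = 45.1% > 43% — standard DTI limit exceeded.
Reserves: 7,930 ÷ 505 = 15.7 months (meets 2-month minimum)
45.1% falls in the override range (43%–47%), so the compensating-factor test applies.
Override check — reserves: 15.7 mo (ok); score: 733 (below 760).
Compensating-factor requirement not fully met.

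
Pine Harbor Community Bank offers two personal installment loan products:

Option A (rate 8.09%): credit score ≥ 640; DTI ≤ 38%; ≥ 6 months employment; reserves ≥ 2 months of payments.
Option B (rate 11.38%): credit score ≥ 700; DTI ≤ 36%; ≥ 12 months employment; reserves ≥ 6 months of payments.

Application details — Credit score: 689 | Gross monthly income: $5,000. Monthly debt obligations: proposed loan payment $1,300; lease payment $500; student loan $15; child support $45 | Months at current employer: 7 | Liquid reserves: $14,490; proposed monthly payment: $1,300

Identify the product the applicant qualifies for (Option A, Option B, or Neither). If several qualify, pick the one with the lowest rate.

Option A

Total debts = (1,300 + 500 + 15 + 45) = 1,860; DTI = 1,860/5,000 = 37.2%.
Reserves = 14,490/1,300 = 11.1 months.
Option A: score 689 ≥ 640; DTI 37.2% ≤ 38%; employment 7 ≥ 6 mo; reserves 11.1 ≥ 2 mo → qualifies.
Option B: score 689 < 700; DTI 37.2% > 36%; employment 7 < 12 mo; reserves 11.1 ≥ 6 mo → does not qualify.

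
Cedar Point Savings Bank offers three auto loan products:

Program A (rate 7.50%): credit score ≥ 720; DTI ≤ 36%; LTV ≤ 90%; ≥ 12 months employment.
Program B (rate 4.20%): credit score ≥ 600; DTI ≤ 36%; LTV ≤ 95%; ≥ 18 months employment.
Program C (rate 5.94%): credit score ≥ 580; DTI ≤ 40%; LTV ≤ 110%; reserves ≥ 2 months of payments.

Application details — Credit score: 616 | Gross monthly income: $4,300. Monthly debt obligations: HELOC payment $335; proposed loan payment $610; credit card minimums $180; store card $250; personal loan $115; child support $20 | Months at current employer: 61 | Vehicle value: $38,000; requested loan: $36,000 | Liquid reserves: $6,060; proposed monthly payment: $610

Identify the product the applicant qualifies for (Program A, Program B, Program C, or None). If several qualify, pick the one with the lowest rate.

Program B

Total debts = (335 + 610 + 180 + 250 + 115 + 20) = 1,510; DTI = 1,510/4,300 = 35.1%.
LTV = 36,000/38,000 = 94.7%.
Reserves = 6,060/610 = 9.9 months.
Program A: score 616 < 720; DTI 35.1% ≤ 36%; LTV 94.7% > 90%; employment 61 ≥ 12 mo → does not qualify.
Program B: score 616 ≥ 600; DTI 35.1% ≤ 36%; LTV 94.7% ≤ 95%; employment 61 ≥ 18 mo → qualifies.
Program C: score 616 ≥ 580; DTI 35.1% ≤ 40%; LTV 94.7% ≤ 110%; reserves 9.9 ≥ 2 mo → qualifies.
Qualifying: Program B, Program C. Lowest rate is 4.20% → Program B.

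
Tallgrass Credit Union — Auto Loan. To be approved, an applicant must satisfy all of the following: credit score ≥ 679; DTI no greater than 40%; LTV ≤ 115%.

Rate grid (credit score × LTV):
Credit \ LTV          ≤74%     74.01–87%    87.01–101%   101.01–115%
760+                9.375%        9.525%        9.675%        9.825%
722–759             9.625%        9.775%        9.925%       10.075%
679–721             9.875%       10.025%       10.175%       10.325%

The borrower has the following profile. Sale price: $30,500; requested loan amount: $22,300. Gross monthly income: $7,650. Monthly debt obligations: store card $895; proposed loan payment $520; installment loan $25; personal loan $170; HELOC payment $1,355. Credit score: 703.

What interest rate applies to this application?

9.875%

Credit score 703 ≥ 679; Total monthly debts = (895 + 520 + 25 + 170 + 1,355) = 2,965. Debt-to-income = 2,965/7,650 = 38.8% — meets 40% limit
Loan-to-value = 22,300/30,500 = 73.1% — pass (115% max)
Row: 703 falls in 679–721. Column: 73.1% falls in ≤74%. Rate = 9.875%.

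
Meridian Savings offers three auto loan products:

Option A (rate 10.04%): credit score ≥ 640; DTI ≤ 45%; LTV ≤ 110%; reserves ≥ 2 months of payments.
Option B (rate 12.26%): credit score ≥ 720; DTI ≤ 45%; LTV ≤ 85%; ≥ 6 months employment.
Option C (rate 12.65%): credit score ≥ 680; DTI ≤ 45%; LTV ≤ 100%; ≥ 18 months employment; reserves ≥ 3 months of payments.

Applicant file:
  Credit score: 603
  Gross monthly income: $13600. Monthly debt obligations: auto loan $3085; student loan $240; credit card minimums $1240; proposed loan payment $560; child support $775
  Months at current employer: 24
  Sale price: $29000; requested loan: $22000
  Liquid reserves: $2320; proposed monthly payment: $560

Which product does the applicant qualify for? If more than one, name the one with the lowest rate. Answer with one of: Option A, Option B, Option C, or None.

Total debts = (3,085 + 240 + 1,240 + 560 + 775) = 5,900; DTI = 5,900/13,600 = 43.4%.
LTV = 22,000/29,000 = 75.9%.
Reserves = 2,320/560 = 4.1 months.
Option A: score 603 < 640; DTI 43.4% ≤ 45%; LTV 75.9% ≤ 110%; reserves 4.1 ≥ 2 mo → does not qualify.
Option B: score 603 < 720; DTI 43.4% ≤ 45%; LTV 75.9% ≤ 85%; employment 24 ≥ 6 mo → does not qualify.
Option C: score 603 < 680; DTI 43.4% ≤ 45%; LTV 75.9% ≤ 100%; employment 24 ≥ 18 mo; reserves 4.1 ≥ 3 mo → does not qualify.

None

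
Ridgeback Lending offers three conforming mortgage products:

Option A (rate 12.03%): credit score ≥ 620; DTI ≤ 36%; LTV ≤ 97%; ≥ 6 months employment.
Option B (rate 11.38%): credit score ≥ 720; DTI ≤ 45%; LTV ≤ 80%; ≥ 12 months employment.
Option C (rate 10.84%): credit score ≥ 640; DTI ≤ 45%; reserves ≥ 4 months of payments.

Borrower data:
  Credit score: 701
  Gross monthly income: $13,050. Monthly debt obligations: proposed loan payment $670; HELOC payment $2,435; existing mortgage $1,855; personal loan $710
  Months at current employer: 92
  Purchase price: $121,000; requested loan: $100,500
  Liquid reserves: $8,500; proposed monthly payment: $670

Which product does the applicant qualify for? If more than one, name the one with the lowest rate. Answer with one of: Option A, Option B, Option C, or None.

Total debts = (670 + 2,435 + 1,855 + 710) = 5,670; DTI = 5,670/13,050 = 43.4%.
LTV = 100,500/121,000 = 83.1%.
Reserves = 8,500/670 = 12.7 months.
Option A: score 701 ≥ 620; DTI 43.4% > 36%; LTV 83.1% ≤ 97%; employment 92 ≥ 6 mo → does not qualify.
Option B: score 701 < 720; DTI 43.4% ≤ 45%; LTV 83.1% > 80%; employment 92 ≥ 12 mo → does not qualify.
Option C: score 701 ≥ 640; DTI 43.4% ≤ 45%; reserves 12.7 ≥ 4 mo → qualifies.

Option C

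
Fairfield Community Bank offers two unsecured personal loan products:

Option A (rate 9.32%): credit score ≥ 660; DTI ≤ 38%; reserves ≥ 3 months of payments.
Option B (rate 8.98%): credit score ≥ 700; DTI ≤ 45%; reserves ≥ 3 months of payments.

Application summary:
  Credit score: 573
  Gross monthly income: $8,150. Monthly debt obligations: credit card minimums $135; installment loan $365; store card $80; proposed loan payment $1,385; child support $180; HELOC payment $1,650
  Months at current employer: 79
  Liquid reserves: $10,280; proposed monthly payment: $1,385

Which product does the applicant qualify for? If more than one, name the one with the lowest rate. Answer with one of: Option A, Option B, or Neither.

Neither

Total debts = (135 + 365 + 80 + 1,385 + 180 + 1,650) = 3,795; DTI = 3,795/8,150 = 46.6%.
Reserves = 10,280/1,385 = 7.4 months.
Option A: score 573 < 660; DTI 46.6% > 38%; reserves 7.4 ≥ 3 mo → does not qualify.
Option B: score 573 < 700; DTI 46.6% > 45%; reserves 7.4 ≥ 3 mo → does not qualify.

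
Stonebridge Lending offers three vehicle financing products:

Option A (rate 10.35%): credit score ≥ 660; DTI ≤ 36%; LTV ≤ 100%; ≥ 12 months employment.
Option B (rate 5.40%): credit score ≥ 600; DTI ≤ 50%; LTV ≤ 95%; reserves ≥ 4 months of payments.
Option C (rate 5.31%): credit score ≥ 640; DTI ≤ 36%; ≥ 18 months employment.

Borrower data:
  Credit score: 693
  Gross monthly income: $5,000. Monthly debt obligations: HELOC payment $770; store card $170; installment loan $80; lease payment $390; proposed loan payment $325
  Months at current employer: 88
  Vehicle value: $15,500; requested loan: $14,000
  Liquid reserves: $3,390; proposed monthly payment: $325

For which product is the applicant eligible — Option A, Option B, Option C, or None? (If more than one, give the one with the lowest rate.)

Option C

Total debts = (770 + 170 + 80 + 390 + 325) = 1,735; DTI = 1,735/5,000 = 34.7%.
LTV = 14,000/15,500 = 90.3%.
Reserves = 3,390/325 = 10.4 months.
Option A: score 693 ≥ 660; DTI 34.7% ≤ 36%; LTV 90.3% ≤ 100%; employment 88 ≥ 12 mo → qualifies.
Option B: score 693 ≥ 600; DTI 34.7% ≤ 50%; LTV 90.3% ≤ 95%; reserves 10.4 ≥ 4 mo → qualifies.
Option C: score 693 ≥ 640; DTI 34.7% ≤ 36%; employment 88 ≥ 18 mo → qualifies.
Qualifying: Option A, Option B, Option C. Lowest rate is 5.31% → Option C.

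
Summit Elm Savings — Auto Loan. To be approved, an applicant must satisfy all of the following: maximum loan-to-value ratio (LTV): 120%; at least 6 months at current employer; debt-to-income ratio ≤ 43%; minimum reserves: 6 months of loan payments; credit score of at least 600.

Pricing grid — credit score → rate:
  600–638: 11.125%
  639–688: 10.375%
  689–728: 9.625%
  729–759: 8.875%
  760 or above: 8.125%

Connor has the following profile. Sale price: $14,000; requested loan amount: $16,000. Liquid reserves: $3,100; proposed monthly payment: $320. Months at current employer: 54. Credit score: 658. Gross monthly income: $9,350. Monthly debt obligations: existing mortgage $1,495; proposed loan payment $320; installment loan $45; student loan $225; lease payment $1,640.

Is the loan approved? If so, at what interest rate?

Approved at 10.375%

Credit score 658 ≥ 600 (meets minimum)
Employment 54 ≥ 6 months
Liquid reserves cover 3,100/320 = 9.7 months — ≥ 6 required
Total monthly debts = (1,495 + 320 + 45 + 225 + 1,640) = 3,725. Debt-to-income = 3,725/9,350 = 39.8% — meets 43% limit
Loan-to-value = 16,000/14,000 = 114.3% — pass (120% max)
All requirements met. Score 658 falls in the 639–688 tier → 10.375%.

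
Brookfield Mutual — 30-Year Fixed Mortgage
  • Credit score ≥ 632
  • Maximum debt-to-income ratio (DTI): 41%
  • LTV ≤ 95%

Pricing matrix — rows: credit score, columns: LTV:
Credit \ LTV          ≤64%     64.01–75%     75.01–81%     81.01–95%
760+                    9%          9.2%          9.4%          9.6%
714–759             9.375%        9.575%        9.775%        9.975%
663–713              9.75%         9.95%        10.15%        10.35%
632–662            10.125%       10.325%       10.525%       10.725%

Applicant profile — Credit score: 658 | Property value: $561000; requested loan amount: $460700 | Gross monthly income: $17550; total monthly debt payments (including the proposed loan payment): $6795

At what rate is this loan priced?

10.725%

Credit score 658 ≥ 632; DTI: 6,795 ÷ 17,550 = 38.7%, within the 41% cap
Loan-to-value = 460,700/561,000 = 82.1% — pass (95% max)
Score 658 is in the 632–662 band; LTV 82.1% is in the 81.01–95% band → 10.725%.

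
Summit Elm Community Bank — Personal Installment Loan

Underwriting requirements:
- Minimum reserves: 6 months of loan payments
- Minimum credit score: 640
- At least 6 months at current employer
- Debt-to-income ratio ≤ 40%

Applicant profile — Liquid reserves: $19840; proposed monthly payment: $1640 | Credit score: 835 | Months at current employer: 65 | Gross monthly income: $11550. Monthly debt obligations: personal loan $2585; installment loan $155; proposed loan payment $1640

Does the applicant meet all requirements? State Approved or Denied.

Reserves: 19,840 ÷ 1,640 = 12.1 months (meets 6-month minimum)
Credit score 835 ≥ 640 (meets)
Employment 65 ≥ 6 months
Total monthly debts = (2,585 + 155 + 1,640) = 4,380. DTI: 4,380 ÷ 11,550 = 37.9%, within the 40% cap
All criteria satisfied.

Approved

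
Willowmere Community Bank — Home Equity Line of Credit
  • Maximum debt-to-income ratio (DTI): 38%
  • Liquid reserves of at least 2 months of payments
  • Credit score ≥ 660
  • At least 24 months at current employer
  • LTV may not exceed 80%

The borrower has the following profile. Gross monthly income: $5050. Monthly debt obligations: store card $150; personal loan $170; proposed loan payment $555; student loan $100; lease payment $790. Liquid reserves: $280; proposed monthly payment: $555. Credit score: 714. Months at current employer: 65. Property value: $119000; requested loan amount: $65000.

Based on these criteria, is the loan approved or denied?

Denied

Total monthly debts = (150 + 170 + 555 + 100 + 790) = 1,765. Debt-to-income = 1,765/5,050 = 35% — meets 38% limit
Liquid reserves cover 280/555 = 0.5 months — < 2 required
Credit score 714 ≥ 660 (meets)
Employment 65 ≥ 24 months
Loan-to-value = 65,000/119,000 = 54.6% — pass (80% max)
Fails on reserves.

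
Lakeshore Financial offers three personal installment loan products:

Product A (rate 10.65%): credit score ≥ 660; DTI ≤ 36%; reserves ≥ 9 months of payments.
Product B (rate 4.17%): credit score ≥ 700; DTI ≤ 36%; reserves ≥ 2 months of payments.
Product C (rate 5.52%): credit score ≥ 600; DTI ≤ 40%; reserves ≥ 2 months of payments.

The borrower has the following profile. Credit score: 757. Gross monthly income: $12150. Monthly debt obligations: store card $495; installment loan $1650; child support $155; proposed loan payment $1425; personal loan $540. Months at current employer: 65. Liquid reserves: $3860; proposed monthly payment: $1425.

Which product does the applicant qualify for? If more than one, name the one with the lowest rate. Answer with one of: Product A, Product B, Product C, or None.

Product B

Total debts = (495 + 1,650 + 155 + 1,425 + 540) = 4,265; DTI = 4,265/12,150 = 35.1%.
Reserves = 3,860/1,425 = 2.7 months.
Product A: score 757 ≥ 660; DTI 35.1% ≤ 36%; reserves 2.7 < 9 mo → does not qualify.
Product B: score 757 ≥ 700; DTI 35.1% ≤ 36%; reserves 2.7 ≥ 2 mo → qualifies.
Product C: score 757 ≥ 600; DTI 35.1% ≤ 40%; reserves 2.7 ≥ 2 mo → qualifies.
Qualifying: Product B, Product C. Lowest rate is 4.17% → Product B.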